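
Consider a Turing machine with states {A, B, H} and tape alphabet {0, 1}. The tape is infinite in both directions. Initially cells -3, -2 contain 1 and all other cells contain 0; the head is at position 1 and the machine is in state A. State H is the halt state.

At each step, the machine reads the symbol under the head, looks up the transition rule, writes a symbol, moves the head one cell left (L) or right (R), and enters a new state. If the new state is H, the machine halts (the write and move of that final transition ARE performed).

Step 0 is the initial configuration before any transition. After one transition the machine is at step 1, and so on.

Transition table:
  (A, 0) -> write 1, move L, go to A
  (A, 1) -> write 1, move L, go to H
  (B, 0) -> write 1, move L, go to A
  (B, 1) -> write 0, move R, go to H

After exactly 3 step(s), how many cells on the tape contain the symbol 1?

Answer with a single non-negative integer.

Step 1: in state A at pos 1, read 0 -> (A,0)->write 1,move L,goto A. Now: state=A, head=0, tape[-4..2]=0110010 (head:     ^)
Step 2: in state A at pos 0, read 0 -> (A,0)->write 1,move L,goto A. Now: state=A, head=-1, tape[-4..2]=0110110 (head:    ^)
Step 3: in state A at pos -1, read 0 -> (A,0)->write 1,move L,goto A. Now: state=A, head=-2, tape[-4..2]=0111110 (head:   ^)
Cells containing 1 after step 3: {-3, -2, -1, 0, 1} -> 5 cell(s)

Answer: 5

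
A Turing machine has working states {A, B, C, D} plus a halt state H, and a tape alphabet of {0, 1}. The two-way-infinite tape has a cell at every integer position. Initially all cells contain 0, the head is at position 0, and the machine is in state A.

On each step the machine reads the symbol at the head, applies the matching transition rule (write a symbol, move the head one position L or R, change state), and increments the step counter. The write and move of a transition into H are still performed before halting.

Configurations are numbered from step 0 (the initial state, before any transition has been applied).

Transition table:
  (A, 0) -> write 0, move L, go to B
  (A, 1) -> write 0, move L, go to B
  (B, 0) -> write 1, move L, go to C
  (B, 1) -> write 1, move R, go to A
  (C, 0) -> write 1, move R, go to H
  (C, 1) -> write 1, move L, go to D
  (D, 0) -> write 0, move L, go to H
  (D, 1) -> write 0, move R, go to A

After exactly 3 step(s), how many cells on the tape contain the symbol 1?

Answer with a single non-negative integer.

Step 1: in state A at pos 0, read 0 -> (A,0)->write 0,move L,goto B. Now: state=B, head=-1, tape[-2..1]=0000 (head:  ^)
Step 2: in state B at pos -1, read 0 -> (B,0)->write 1,move L,goto C. Now: state=C, head=-2, tape[-3..1]=00100 (head:  ^)
Step 3: in state C at pos -2, read 0 -> (C,0)->write 1,move R,goto H. Now: state=H, head=-1, tape[-3..1]=01100 (head:   ^)
Cells containing 1 after step 3: {-2, -1} -> 2 cell(s)

Answer: 2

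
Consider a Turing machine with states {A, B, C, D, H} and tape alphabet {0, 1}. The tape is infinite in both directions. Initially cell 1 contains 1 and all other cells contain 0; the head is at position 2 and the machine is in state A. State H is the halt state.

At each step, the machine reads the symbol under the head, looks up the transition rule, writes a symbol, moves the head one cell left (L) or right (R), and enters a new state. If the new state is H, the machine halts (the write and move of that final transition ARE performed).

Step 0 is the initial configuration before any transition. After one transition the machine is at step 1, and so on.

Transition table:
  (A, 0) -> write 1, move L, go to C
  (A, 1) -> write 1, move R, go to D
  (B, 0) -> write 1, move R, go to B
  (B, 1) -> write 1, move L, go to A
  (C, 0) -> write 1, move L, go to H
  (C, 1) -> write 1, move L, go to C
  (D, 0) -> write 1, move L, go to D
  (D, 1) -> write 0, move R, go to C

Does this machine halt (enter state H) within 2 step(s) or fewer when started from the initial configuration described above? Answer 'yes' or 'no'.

Step 1: in state A at pos 2, read 0 -> (A,0)->write 1,move L,goto C. Now: state=C, head=1, tape[0..3]=0110 (head:  ^)
Step 2: in state C at pos 1, read 1 -> (C,1)->write 1,move L,goto C. Now: state=C, head=0, tape[-1..3]=00110 (head:  ^)
After 2 step(s): state = C (not H) -> not halted within 2 -> no

Answer: no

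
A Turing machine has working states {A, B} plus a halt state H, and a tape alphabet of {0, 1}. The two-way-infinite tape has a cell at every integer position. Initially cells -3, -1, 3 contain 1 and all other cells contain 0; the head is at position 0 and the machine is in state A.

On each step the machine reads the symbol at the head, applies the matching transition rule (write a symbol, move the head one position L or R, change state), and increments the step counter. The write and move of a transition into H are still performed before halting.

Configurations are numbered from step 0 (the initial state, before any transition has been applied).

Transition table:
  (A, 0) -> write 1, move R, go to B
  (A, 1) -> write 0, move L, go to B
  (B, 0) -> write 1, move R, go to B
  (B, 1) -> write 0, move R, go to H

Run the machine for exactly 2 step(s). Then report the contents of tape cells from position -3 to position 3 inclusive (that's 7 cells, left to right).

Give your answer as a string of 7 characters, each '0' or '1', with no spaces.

Step 1: in state A at pos 0, read 0 -> (A,0)->write 1,move R,goto B. Now: state=B, head=1, tape[-4..4]=010110010 (head:      ^)
Step 2: in state B at pos 1, read 0 -> (B,0)->write 1,move R,goto B. Now: state=B, head=2, tape[-4..4]=010111010 (head:       ^)

Answer: 1011101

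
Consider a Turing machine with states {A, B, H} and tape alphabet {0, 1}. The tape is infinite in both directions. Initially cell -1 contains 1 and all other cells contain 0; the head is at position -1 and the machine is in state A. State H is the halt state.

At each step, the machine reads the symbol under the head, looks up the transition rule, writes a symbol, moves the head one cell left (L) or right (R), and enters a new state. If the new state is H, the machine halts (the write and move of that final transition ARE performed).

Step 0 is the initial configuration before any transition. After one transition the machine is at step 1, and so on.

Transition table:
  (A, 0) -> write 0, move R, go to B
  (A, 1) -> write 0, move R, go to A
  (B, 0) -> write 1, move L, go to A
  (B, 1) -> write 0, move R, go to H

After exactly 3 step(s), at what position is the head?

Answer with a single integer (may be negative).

Step 1: in state A at pos -1, read 1 -> (A,1)->write 0,move R,goto A. Now: state=A, head=0, tape[-2..1]=0000 (head:   ^)
Step 2: in state A at pos 0, read 0 -> (A,0)->write 0,move R,goto B. Now: state=B, head=1, tape[-2..2]=00000 (head:    ^)
Step 3: in state B at pos 1, read 0 -> (B,0)->write 1,move L,goto A. Now: state=A, head=0, tape[-2..2]=00010 (head:   ^)

Answer: 0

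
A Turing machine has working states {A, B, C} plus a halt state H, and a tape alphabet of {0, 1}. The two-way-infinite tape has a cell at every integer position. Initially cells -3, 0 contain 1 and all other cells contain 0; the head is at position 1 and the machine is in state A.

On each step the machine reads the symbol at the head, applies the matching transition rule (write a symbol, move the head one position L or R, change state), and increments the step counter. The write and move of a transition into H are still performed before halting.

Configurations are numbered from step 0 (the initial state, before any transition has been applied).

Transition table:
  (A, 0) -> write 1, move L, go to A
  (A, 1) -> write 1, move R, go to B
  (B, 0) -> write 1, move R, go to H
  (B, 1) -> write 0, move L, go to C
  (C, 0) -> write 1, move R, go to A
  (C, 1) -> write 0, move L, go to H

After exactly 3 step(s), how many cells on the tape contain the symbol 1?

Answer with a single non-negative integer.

Step 1: in state A at pos 1, read 0 -> (A,0)->write 1,move L,goto A. Now: state=A, head=0, tape[-4..2]=0100110 (head:     ^)
Step 2: in state A at pos 0, read 1 -> (A,1)->write 1,move R,goto B. Now: state=B, head=1, tape[-4..2]=0100110 (head:      ^)
Step 3: in state B at pos 1, read 1 -> (B,1)->write 0,move L,goto C. Now: state=C, head=0, tape[-4..2]=0100100 (head:     ^)
Cells containing 1 after step 3: {-3, 0} -> 2 cell(s)

Answer: 2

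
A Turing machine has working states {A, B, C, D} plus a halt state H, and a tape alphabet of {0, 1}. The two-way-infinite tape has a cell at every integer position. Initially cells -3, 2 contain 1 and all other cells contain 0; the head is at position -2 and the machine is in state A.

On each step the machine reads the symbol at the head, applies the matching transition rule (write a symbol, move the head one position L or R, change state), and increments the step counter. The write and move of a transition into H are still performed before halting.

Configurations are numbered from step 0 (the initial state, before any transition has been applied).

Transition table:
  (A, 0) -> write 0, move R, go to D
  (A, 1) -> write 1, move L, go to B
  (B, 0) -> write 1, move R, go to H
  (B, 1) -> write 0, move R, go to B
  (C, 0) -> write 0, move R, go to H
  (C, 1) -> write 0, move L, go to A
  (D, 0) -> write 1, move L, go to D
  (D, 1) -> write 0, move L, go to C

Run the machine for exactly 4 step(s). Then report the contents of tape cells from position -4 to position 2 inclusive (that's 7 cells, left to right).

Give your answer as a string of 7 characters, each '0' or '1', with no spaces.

Answer: 0011001

Derivation:
Step 1: in state A at pos -2, read 0 -> (A,0)->write 0,move R,goto D. Now: state=D, head=-1, tape[-4..3]=01000010 (head:    ^)
Step 2: in state D at pos -1, read 0 -> (D,0)->write 1,move L,goto D. Now: state=D, head=-2, tape[-4..3]=01010010 (head:   ^)
Step 3: in state D at pos -2, read 0 -> (D,0)->write 1,move L,goto D. Now: state=D, head=-3, tape[-4..3]=01110010 (head:  ^)
Step 4: in state D at pos -3, read 1 -> (D,1)->write 0,move L,goto C. Now: state=C, head=-4, tape[-5..3]=000110010 (head:  ^)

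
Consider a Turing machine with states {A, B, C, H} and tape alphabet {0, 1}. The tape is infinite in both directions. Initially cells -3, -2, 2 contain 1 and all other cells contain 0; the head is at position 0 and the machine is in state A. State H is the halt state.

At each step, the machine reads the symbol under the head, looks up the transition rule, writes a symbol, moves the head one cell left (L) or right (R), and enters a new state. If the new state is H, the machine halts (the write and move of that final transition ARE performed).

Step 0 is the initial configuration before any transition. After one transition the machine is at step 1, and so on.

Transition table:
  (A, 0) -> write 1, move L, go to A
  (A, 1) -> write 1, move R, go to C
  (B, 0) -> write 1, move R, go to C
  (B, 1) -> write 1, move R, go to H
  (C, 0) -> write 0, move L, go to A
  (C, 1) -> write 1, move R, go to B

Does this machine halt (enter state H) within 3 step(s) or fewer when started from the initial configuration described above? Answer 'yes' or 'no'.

Step 1: in state A at pos 0, read 0 -> (A,0)->write 1,move L,goto A. Now: state=A, head=-1, tape[-4..3]=01101010 (head:    ^)
Step 2: in state A at pos -1, read 0 -> (A,0)->write 1,move L,goto A. Now: state=A, head=-2, tape[-4..3]=01111010 (head:   ^)
Step 3: in state A at pos -2, read 1 -> (A,1)->write 1,move R,goto C. Now: state=C, head=-1, tape[-4..3]=01111010 (head:    ^)
After 3 step(s): state = C (not H) -> not halted within 3 -> no

Answer: no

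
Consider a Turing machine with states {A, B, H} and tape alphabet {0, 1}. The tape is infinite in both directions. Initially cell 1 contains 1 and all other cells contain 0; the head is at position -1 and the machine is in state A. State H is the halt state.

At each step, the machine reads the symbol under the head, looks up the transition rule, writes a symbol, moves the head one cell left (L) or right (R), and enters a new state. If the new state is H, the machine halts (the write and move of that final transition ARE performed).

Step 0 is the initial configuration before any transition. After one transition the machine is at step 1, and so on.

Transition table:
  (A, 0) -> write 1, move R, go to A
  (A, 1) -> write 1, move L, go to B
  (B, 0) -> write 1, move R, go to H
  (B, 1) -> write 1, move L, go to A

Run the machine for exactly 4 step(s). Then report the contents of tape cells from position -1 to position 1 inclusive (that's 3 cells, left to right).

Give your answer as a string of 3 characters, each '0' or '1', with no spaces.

Step 1: in state A at pos -1, read 0 -> (A,0)->write 1,move R,goto A. Now: state=A, head=0, tape[-2..2]=01010 (head:   ^)
Step 2: in state A at pos 0, read 0 -> (A,0)->write 1,move R,goto A. Now: state=A, head=1, tape[-2..2]=01110 (head:    ^)
Step 3: in state A at pos 1, read 1 -> (A,1)->write 1,move L,goto B. Now: state=B, head=0, tape[-2..2]=01110 (head:   ^)
Step 4: in state B at pos 0, read 1 -> (B,1)->write 1,move L,goto A. Now: state=A, head=-1, tape[-2..2]=01110 (head:  ^)

Answer: 111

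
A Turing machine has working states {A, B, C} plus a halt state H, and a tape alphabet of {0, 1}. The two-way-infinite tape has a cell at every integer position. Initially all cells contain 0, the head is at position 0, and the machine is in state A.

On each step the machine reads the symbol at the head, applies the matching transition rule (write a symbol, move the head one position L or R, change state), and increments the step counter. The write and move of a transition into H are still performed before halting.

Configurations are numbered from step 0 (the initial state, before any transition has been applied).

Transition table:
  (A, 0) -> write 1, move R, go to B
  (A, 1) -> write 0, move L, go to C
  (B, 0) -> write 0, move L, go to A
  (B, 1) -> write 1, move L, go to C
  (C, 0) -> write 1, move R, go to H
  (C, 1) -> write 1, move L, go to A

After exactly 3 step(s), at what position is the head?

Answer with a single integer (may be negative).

Answer: -1

Derivation:
Step 1: in state A at pos 0, read 0 -> (A,0)->write 1,move R,goto B. Now: state=B, head=1, tape[-1..2]=0100 (head:   ^)
Step 2: in state B at pos 1, read 0 -> (B,0)->write 0,move L,goto A. Now: state=A, head=0, tape[-1..2]=0100 (head:  ^)
Step 3: in state A at pos 0, read 1 -> (A,1)->write 0,move L,goto C. Now: state=C, head=-1, tape[-2..2]=00000 (head:  ^)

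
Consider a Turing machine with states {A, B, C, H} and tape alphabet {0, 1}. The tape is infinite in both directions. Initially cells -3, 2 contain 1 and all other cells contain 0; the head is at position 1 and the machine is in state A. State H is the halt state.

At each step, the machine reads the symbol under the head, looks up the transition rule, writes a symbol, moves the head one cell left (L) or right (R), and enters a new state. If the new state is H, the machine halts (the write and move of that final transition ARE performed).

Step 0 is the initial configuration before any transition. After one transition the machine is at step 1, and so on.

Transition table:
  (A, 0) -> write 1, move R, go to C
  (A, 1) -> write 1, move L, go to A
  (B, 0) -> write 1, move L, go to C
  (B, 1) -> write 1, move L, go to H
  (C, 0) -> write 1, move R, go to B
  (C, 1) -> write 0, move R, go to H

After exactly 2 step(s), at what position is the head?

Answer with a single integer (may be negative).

Step 1: in state A at pos 1, read 0 -> (A,0)->write 1,move R,goto C. Now: state=C, head=2, tape[-4..3]=01000110 (head:       ^)
Step 2: in state C at pos 2, read 1 -> (C,1)->write 0,move R,goto H. Now: state=H, head=3, tape[-4..4]=010001000 (head:        ^)

Answer: 3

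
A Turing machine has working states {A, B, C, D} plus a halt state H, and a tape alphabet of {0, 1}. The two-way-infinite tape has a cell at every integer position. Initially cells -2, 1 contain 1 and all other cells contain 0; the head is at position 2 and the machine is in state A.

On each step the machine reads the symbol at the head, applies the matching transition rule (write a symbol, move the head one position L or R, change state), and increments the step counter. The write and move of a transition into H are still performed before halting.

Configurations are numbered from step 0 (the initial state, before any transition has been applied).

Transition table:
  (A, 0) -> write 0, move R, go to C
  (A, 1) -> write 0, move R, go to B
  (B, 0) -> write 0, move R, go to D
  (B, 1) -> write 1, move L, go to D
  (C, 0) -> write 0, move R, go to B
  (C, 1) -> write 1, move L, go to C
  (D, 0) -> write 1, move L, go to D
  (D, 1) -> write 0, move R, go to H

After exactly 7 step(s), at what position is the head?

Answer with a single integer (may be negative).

Answer: 1

Derivation:
Step 1: in state A at pos 2, read 0 -> (A,0)->write 0,move R,goto C. Now: state=C, head=3, tape[-3..4]=01001000 (head:       ^)
Step 2: in state C at pos 3, read 0 -> (C,0)->write 0,move R,goto B. Now: state=B, head=4, tape[-3..5]=010010000 (head:        ^)
Step 3: in state B at pos 4, read 0 -> (B,0)->write 0,move R,goto D. Now: state=D, head=5, tape[-3..6]=0100100000 (head:         ^)
Step 4: in state D at pos 5, read 0 -> (D,0)->write 1,move L,goto D. Now: state=D, head=4, tape[-3..6]=0100100010 (head:        ^)
Step 5: in state D at pos 4, read 0 -> (D,0)->write 1,move L,goto D. Now: state=D, head=3, tape[-3..6]=0100100110 (head:       ^)
Step 6: in state D at pos 3, read 0 -> (D,0)->write 1,move L,goto D. Now: state=D, head=2, tape[-3..6]=0100101110 (head:      ^)
Step 7: in state D at pos 2, read 0 -> (D,0)->write 1,move L,goto D. Now: state=D, head=1, tape[-3..6]=0100111110 (head:     ^)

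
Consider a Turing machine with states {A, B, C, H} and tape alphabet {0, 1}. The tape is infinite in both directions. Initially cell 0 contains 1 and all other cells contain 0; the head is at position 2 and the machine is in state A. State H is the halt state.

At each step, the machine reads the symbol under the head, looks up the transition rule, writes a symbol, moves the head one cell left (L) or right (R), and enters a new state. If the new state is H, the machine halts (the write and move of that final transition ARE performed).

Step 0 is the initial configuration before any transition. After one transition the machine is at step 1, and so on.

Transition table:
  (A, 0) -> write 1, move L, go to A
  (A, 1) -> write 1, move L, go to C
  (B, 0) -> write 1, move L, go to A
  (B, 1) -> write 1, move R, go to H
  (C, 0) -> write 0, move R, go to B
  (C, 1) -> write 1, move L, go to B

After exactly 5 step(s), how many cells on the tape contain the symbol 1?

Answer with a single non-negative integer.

Step 1: in state A at pos 2, read 0 -> (A,0)->write 1,move L,goto A. Now: state=A, head=1, tape[-1..3]=01010 (head:   ^)
Step 2: in state A at pos 1, read 0 -> (A,0)->write 1,move L,goto A. Now: state=A, head=0, tape[-1..3]=01110 (head:  ^)
Step 3: in state A at pos 0, read 1 -> (A,1)->write 1,move L,goto C. Now: state=C, head=-1, tape[-2..3]=001110 (head:  ^)
Step 4: in state C at pos -1, read 0 -> (C,0)->write 0,move R,goto B. Now: state=B, head=0, tape[-2..3]=001110 (head:   ^)
Step 5: in state B at pos 0, read 1 -> (B,1)->write 1,move R,goto H. Now: state=H, head=1, tape[-2..3]=001110 (head:    ^)
Cells containing 1 after step 5: {0, 1, 2} -> 3 cell(s)

Answer: 3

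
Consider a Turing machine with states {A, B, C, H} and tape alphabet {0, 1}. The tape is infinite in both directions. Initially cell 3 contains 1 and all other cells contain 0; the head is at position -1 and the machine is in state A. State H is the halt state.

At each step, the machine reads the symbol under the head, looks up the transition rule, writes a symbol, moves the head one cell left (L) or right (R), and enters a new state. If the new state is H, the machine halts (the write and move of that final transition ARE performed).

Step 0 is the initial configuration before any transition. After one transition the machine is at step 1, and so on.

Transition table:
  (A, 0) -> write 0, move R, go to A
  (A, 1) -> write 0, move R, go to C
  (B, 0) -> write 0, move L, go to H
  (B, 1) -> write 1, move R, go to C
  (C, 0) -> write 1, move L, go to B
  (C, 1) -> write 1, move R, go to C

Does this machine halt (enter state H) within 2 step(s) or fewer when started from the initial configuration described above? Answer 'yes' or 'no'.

Step 1: in state A at pos -1, read 0 -> (A,0)->write 0,move R,goto A. Now: state=A, head=0, tape[-2..4]=0000010 (head:   ^)
Step 2: in state A at pos 0, read 0 -> (A,0)->write 0,move R,goto A. Now: state=A, head=1, tape[-2..4]=0000010 (head:    ^)
After 2 step(s): state = A (not H) -> not halted within 2 -> no

Answer: no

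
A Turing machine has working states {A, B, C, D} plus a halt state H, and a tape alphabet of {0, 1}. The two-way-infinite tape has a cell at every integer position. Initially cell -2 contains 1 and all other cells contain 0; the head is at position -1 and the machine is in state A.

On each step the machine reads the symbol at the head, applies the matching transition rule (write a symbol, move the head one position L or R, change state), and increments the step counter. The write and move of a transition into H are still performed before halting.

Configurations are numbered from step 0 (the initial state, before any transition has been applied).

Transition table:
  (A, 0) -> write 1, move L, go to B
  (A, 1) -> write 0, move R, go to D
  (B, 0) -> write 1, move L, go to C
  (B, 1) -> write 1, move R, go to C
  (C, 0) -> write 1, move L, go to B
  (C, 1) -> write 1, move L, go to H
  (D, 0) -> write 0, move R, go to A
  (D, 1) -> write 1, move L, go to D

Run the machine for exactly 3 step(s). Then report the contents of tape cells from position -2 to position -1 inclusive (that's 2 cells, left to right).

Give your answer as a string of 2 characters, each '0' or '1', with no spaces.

Answer: 11

Derivation:
Step 1: in state A at pos -1, read 0 -> (A,0)->write 1,move L,goto B. Now: state=B, head=-2, tape[-3..0]=0110 (head:  ^)
Step 2: in state B at pos -2, read 1 -> (B,1)->write 1,move R,goto C. Now: state=C, head=-1, tape[-3..0]=0110 (head:   ^)
Step 3: in state C at pos -1, read 1 -> (C,1)->write 1,move L,goto H. Now: state=H, head=-2, tape[-3..0]=0110 (head:  ^)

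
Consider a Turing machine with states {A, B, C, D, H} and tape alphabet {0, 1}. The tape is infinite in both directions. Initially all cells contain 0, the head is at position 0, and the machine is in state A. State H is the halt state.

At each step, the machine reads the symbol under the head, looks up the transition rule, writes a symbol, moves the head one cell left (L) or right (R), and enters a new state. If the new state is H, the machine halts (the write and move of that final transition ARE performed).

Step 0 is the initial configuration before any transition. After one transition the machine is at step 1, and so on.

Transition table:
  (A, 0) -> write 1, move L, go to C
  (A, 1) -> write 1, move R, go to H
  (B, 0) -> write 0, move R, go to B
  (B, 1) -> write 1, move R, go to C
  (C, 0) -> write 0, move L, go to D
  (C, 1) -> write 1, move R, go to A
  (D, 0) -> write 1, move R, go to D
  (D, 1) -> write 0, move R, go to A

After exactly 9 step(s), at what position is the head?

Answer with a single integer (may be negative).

Step 1: in state A at pos 0, read 0 -> (A,0)->write 1,move L,goto C. Now: state=C, head=-1, tape[-2..1]=0010 (head:  ^)
Step 2: in state C at pos -1, read 0 -> (C,0)->write 0,move L,goto D. Now: state=D, head=-2, tape[-3..1]=00010 (head:  ^)
Step 3: in state D at pos -2, read 0 -> (D,0)->write 1,move R,goto D. Now: state=D, head=-1, tape[-3..1]=01010 (head:   ^)
Step 4: in state D at pos -1, read 0 -> (D,0)->write 1,move R,goto D. Now: state=D, head=0, tape[-3..1]=01110 (head:    ^)
Step 5: in state D at pos 0, read 1 -> (D,1)->write 0,move R,goto A. Now: state=A, head=1, tape[-3..2]=011000 (head:     ^)
Step 6: in state A at pos 1, read 0 -> (A,0)->write 1,move L,goto C. Now: state=C, head=0, tape[-3..2]=011010 (head:    ^)
Step 7: in state C at pos 0, read 0 -> (C,0)->write 0,move L,goto D. Now: state=D, head=-1, tape[-3..2]=011010 (head:   ^)
Step 8: in state D at pos -1, read 1 -> (D,1)->write 0,move R,goto A. Now: state=A, head=0, tape[-3..2]=010010 (head:    ^)
Step 9: in state A at pos 0, read 0 -> (A,0)->write 1,move L,goto C. Now: state=C, head=-1, tape[-3..2]=010110 (head:   ^)

Answer: -1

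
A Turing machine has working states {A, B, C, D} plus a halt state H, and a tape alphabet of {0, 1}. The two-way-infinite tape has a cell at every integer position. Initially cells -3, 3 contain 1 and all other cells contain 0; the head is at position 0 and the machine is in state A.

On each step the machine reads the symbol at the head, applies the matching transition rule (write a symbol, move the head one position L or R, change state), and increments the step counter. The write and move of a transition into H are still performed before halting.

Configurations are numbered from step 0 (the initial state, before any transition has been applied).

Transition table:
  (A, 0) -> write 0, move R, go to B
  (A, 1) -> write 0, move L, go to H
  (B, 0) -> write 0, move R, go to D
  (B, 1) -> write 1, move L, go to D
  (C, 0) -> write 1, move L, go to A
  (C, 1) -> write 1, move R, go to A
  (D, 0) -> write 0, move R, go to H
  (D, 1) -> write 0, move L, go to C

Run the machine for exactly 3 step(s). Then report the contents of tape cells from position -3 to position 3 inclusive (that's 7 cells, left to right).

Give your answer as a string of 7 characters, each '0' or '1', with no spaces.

Step 1: in state A at pos 0, read 0 -> (A,0)->write 0,move R,goto B. Now: state=B, head=1, tape[-4..4]=010000010 (head:      ^)
Step 2: in state B at pos 1, read 0 -> (B,0)->write 0,move R,goto D. Now: state=D, head=2, tape[-4..4]=010000010 (head:       ^)
Step 3: in state D at pos 2, read 0 -> (D,0)->write 0,move R,goto H. Now: state=H, head=3, tape[-4..4]=010000010 (head:        ^)

Answer: 1000001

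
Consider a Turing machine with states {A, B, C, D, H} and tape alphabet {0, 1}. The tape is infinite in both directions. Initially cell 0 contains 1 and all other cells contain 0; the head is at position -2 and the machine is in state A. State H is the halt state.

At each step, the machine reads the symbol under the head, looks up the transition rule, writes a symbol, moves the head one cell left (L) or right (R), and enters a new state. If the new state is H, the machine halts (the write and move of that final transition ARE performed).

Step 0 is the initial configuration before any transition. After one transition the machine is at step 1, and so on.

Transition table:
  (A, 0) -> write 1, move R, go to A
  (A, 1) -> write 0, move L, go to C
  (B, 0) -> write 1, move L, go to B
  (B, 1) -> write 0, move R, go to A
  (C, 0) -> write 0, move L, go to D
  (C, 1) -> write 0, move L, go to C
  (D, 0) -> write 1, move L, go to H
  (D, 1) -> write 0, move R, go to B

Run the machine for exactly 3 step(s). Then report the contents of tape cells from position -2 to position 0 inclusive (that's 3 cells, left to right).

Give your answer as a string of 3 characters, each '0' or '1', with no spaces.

Answer: 110

Derivation:
Step 1: in state A at pos -2, read 0 -> (A,0)->write 1,move R,goto A. Now: state=A, head=-1, tape[-3..1]=01010 (head:   ^)
Step 2: in state A at pos -1, read 0 -> (A,0)->write 1,move R,goto A. Now: state=A, head=0, tape[-3..1]=01110 (head:    ^)
Step 3: in state A at pos 0, read 1 -> (A,1)->write 0,move L,goto C. Now: state=C, head=-1, tape[-3..1]=01100 (head:   ^)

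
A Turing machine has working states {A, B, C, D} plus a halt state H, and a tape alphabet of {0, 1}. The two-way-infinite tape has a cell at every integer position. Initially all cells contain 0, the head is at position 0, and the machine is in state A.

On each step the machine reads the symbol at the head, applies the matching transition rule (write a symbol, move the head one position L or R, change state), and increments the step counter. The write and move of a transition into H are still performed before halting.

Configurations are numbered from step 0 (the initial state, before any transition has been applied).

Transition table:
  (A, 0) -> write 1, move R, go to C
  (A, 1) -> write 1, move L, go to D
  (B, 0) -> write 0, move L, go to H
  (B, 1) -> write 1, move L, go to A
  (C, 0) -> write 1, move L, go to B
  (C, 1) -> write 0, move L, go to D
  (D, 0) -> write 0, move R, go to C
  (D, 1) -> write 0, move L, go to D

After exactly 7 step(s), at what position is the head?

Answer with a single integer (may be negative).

Step 1: in state A at pos 0, read 0 -> (A,0)->write 1,move R,goto C. Now: state=C, head=1, tape[-1..2]=0100 (head:   ^)
Step 2: in state C at pos 1, read 0 -> (C,0)->write 1,move L,goto B. Now: state=B, head=0, tape[-1..2]=0110 (head:  ^)
Step 3: in state B at pos 0, read 1 -> (B,1)->write 1,move L,goto A. Now: state=A, head=-1, tape[-2..2]=00110 (head:  ^)
Step 4: in state A at pos -1, read 0 -> (A,0)->write 1,move R,goto C. Now: state=C, head=0, tape[-2..2]=01110 (head:   ^)
Step 5: in state C at pos 0, read 1 -> (C,1)->write 0,move L,goto D. Now: state=D, head=-1, tape[-2..2]=01010 (head:  ^)
Step 6: in state D at pos -1, read 1 -> (D,1)->write 0,move L,goto D. Now: state=D, head=-2, tape[-3..2]=000010 (head:  ^)
Step 7: in state D at pos -2, read 0 -> (D,0)->write 0,move R,goto C. Now: state=C, head=-1, tape[-3..2]=000010 (head:   ^)

Answer: -1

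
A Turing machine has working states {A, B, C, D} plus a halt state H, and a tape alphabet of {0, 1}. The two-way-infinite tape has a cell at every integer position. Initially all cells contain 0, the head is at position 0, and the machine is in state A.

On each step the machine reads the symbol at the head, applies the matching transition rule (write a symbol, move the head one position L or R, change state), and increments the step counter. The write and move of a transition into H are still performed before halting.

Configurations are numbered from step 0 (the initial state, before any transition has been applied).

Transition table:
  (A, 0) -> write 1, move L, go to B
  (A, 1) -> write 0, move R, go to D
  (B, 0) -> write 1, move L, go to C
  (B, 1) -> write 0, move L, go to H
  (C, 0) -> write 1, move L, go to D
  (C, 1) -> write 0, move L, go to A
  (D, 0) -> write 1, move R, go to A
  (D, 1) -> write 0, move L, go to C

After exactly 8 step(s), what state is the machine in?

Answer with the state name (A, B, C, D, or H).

Step 1: in state A at pos 0, read 0 -> (A,0)->write 1,move L,goto B. Now: state=B, head=-1, tape[-2..1]=0010 (head:  ^)
Step 2: in state B at pos -1, read 0 -> (B,0)->write 1,move L,goto C. Now: state=C, head=-2, tape[-3..1]=00110 (head:  ^)
Step 3: in state C at pos -2, read 0 -> (C,0)->write 1,move L,goto D. Now: state=D, head=-3, tape[-4..1]=001110 (head:  ^)
Step 4: in state D at pos -3, read 0 -> (D,0)->write 1,move R,goto A. Now: state=A, head=-2, tape[-4..1]=011110 (head:   ^)
Step 5: in state A at pos -2, read 1 -> (A,1)->write 0,move R,goto D. Now: state=D, head=-1, tape[-4..1]=010110 (head:    ^)
Step 6: in state D at pos -1, read 1 -> (D,1)->write 0,move L,goto C. Now: state=C, head=-2, tape[-4..1]=010010 (head:   ^)
Step 7: in state C at pos -2, read 0 -> (C,0)->write 1,move L,goto D. Now: state=D, head=-3, tape[-4..1]=011010 (head:  ^)
Step 8: in state D at pos -3, read 1 -> (D,1)->write 0,move L,goto C. Now: state=C, head=-4, tape[-5..1]=0001010 (head:  ^)

Answer: C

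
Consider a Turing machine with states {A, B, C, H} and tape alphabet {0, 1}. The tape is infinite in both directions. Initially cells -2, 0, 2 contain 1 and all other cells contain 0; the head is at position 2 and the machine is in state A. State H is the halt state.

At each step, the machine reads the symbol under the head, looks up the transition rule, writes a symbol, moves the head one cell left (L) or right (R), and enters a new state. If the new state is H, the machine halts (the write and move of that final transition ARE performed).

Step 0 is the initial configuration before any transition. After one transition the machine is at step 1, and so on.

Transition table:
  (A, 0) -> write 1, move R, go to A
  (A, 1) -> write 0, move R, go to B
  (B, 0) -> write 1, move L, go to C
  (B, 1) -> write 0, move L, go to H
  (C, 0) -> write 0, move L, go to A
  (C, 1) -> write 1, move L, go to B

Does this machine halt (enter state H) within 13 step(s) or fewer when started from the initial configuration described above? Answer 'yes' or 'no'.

Answer: no

Derivation:
Step 1: in state A at pos 2, read 1 -> (A,1)->write 0,move R,goto B. Now: state=B, head=3, tape[-3..4]=01010000 (head:       ^)
Step 2: in state B at pos 3, read 0 -> (B,0)->write 1,move L,goto C. Now: state=C, head=2, tape[-3..4]=01010010 (head:      ^)
Step 3: in state C at pos 2, read 0 -> (C,0)->write 0,move L,goto A. Now: state=A, head=1, tape[-3..4]=01010010 (head:     ^)
Step 4: in state A at pos 1, read 0 -> (A,0)->write 1,move R,goto A. Now: state=A, head=2, tape[-3..4]=01011010 (head:      ^)
Step 5: in state A at pos 2, read 0 -> (A,0)->write 1,move R,goto A. Now: state=A, head=3, tape[-3..4]=01011110 (head:       ^)
Step 6: in state A at pos 3, read 1 -> (A,1)->write 0,move R,goto B. Now: state=B, head=4, tape[-3..5]=010111000 (head:        ^)
Step 7: in state B at pos 4, read 0 -> (B,0)->write 1,move L,goto C. Now: state=C, head=3, tape[-3..5]=010111010 (head:       ^)
Step 8: in state C at pos 3, read 0 -> (C,0)->write 0,move L,goto A. Now: state=A, head=2, tape[-3..5]=010111010 (head:      ^)
Step 9: in state A at pos 2, read 1 -> (A,1)->write 0,move R,goto B. Now: state=B, head=3, tape[-3..5]=010110010 (head:       ^)
Step 10: in state B at pos 3, read 0 -> (B,0)->write 1,move L,goto C. Now: state=C, head=2, tape[-3..5]=010110110 (head:      ^)
Step 11: in state C at pos 2, read 0 -> (C,0)->write 0,move L,goto A. Now: state=A, head=1, tape[-3..5]=010110110 (head:     ^)
Step 12: in state A at pos 1, read 1 -> (A,1)->write 0,move R,goto B. Now: state=B, head=2, tape[-3..5]=010100110 (head:      ^)
Step 13: in state B at pos 2, read 0 -> (B,0)->write 1,move L,goto C. Now: state=C, head=1, tape[-3..5]=010101110 (head:     ^)
After 13 step(s): state = C (not H) -> not halted within 13 -> no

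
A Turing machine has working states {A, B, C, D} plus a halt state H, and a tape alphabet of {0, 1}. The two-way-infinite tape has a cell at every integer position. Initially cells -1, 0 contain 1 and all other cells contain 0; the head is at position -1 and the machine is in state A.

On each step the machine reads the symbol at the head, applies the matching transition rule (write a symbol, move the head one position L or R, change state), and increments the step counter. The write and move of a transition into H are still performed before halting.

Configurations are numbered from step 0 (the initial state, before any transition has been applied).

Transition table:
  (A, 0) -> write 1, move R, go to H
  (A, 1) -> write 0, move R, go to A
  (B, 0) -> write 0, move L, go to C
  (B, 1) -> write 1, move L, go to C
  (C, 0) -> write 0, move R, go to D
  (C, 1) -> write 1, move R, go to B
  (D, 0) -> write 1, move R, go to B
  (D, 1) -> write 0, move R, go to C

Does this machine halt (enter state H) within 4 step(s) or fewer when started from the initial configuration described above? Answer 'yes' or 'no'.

Answer: yes

Derivation:
Step 1: in state A at pos -1, read 1 -> (A,1)->write 0,move R,goto A. Now: state=A, head=0, tape[-2..1]=0010 (head:   ^)
Step 2: in state A at pos 0, read 1 -> (A,1)->write 0,move R,goto A. Now: state=A, head=1, tape[-2..2]=00000 (head:    ^)
Step 3: in state A at pos 1, read 0 -> (A,0)->write 1,move R,goto H. Now: state=H, head=2, tape[-2..3]=000100 (head:     ^)
State H reached at step 3; 3 <= 4 -> yes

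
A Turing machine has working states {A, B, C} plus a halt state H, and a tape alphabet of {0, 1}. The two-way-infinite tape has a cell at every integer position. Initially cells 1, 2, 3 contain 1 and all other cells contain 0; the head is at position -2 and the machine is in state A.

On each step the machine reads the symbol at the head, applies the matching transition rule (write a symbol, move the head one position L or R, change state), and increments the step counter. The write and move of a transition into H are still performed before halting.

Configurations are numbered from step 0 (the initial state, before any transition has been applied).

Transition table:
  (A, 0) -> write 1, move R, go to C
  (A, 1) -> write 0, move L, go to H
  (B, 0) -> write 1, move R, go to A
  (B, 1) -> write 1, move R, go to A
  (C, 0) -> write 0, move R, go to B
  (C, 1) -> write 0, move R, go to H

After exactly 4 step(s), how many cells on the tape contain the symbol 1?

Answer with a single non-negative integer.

Answer: 4

Derivation:
Step 1: in state A at pos -2, read 0 -> (A,0)->write 1,move R,goto C. Now: state=C, head=-1, tape[-3..4]=01001110 (head:   ^)
Step 2: in state C at pos -1, read 0 -> (C,0)->write 0,move R,goto B. Now: state=B, head=0, tape[-3..4]=01001110 (head:    ^)
Step 3: in state B at pos 0, read 0 -> (B,0)->write 1,move R,goto A. Now: state=A, head=1, tape[-3..4]=01011110 (head:     ^)
Step 4: in state A at pos 1, read 1 -> (A,1)->write 0,move L,goto H. Now: state=H, head=0, tape[-3..4]=01010110 (head:    ^)
Cells containing 1 after step 4: {-2, 0, 2, 3} -> 4 cell(s)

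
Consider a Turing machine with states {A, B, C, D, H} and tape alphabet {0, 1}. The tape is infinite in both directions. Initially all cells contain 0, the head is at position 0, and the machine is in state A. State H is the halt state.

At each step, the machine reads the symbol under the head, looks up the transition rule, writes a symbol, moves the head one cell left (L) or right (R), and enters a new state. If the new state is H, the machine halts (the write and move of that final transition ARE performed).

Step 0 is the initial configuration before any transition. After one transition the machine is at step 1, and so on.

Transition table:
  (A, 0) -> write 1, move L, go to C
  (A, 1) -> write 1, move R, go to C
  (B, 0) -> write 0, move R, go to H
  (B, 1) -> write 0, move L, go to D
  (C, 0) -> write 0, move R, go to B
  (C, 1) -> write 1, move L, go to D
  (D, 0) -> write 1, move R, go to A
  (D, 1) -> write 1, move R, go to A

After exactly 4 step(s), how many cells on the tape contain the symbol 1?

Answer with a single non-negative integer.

Step 1: in state A at pos 0, read 0 -> (A,0)->write 1,move L,goto C. Now: state=C, head=-1, tape[-2..1]=0010 (head:  ^)
Step 2: in state C at pos -1, read 0 -> (C,0)->write 0,move R,goto B. Now: state=B, head=0, tape[-2..1]=0010 (head:   ^)
Step 3: in state B at pos 0, read 1 -> (B,1)->write 0,move L,goto D. Now: state=D, head=-1, tape[-2..1]=0000 (head:  ^)
Step 4: in state D at pos -1, read 0 -> (D,0)->write 1,move R,goto A. Now: state=A, head=0, tape[-2..1]=0100 (head:   ^)
Cells containing 1 after step 4: {-1} -> 1 cell(s)

Answer: 1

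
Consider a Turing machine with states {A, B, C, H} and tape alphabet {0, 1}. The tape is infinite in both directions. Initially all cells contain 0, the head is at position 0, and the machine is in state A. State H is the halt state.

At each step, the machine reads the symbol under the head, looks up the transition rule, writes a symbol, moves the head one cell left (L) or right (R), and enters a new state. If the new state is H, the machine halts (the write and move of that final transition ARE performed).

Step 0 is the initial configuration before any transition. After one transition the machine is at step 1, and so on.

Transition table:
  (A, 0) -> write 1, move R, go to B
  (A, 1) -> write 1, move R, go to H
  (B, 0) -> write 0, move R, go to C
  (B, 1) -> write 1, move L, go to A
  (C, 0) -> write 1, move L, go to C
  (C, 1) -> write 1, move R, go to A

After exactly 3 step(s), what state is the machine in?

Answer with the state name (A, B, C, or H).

Step 1: in state A at pos 0, read 0 -> (A,0)->write 1,move R,goto B. Now: state=B, head=1, tape[-1..2]=0100 (head:   ^)
Step 2: in state B at pos 1, read 0 -> (B,0)->write 0,move R,goto C. Now: state=C, head=2, tape[-1..3]=01000 (head:    ^)
Step 3: in state C at pos 2, read 0 -> (C,0)->write 1,move L,goto C. Now: state=C, head=1, tape[-1..3]=01010 (head:   ^)

Answer: C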